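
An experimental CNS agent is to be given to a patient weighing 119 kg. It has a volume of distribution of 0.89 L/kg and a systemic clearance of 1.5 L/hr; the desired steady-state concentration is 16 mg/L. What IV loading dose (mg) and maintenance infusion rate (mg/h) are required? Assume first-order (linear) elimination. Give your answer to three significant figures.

Vd(total) = 119 kg × 0.89 L/kg = 105.9 L
LD = Vd · C_target = 105.9 × 16 = 1694 mg
Maintenance: replace elimination → rate = CL × Css = 1.500 × 16 = 24.00 mg/h

(a) 1690 mg; (b) 24.0 mg/h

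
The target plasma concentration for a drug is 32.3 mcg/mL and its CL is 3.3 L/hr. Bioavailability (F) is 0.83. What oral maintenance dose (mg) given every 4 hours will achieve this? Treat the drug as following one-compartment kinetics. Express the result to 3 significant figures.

At steady state, dose per interval replaces the amount cleared in that interval: F·D/τ = CL·Css.
D = CL × Css × τ / F = 3.300 × 32.3 × 4 / 0.83 = 513.7 mg

514 mg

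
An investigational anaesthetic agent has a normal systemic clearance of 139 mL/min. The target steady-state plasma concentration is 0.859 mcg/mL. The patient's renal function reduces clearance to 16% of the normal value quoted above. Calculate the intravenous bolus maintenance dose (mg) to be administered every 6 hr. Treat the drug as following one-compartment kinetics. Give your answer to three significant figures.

CL = 139 mL/min = 139 × 0.06 = 8.340 L/h
Patient clearance = 0.16 × 8.340 = 1.334 L/h
D = CL × Css × τ = 1.334 × 0.859 × 6 = 6.875 mg

6.88 mg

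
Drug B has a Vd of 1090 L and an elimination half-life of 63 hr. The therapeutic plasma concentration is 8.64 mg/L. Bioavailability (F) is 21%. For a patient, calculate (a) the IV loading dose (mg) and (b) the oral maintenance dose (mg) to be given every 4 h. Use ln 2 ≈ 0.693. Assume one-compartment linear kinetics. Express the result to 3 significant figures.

LD = Vd × C = 1090 × 8.64 = 9418 mg
CL = 0.693 × Vd / t½ = 0.693 × 1090 / 63 = 11.99 L/h
D = CL × Css × τ / F = 11.99 × 8.64 × 4 / 0.21 = 1973 mg

(a) 9420 mg; (b) 1970 mg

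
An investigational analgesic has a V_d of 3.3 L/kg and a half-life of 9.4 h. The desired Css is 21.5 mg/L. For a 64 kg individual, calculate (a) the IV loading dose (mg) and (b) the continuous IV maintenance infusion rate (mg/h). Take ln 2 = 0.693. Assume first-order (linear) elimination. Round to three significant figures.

(a) 4540 mg; (b) 335 mg/h

Vd(total) = 64 kg × 3.3 L/kg = 211.2 L
LD = Vd × C = 211.2 × 21.5 = 4541 mg
CL = 0.693 × Vd / t½ = 0.693 × 211.2 / 9.4 = 15.57 L/h
Infusion rate = CL × Css = 15.57 × 21.5 = 334.8 mg/h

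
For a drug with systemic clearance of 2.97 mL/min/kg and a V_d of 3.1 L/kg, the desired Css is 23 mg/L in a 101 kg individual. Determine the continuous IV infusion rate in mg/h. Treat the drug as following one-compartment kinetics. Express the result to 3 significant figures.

CL = 2.97 mL/min/kg × 101 kg = 300.0 mL/min = 300.0 × 60/1000 = 18.00 L/h
R₀ = 18.00 × 23 = 414.0 mg/h

414 mg/h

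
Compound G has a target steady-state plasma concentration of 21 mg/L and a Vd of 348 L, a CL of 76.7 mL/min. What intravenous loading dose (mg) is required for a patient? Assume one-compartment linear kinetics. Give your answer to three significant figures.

7310 mg

LD = Vd × C = 348.0 × 21.00 = 7308 mg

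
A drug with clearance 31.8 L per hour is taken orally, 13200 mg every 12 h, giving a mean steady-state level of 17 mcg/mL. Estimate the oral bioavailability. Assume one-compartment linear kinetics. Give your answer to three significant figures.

0.491

F·D/τ = CL·Css at steady state → F = CL·Css·τ / D.
F = 31.8 × 17 × 12 / 13200 = 0.491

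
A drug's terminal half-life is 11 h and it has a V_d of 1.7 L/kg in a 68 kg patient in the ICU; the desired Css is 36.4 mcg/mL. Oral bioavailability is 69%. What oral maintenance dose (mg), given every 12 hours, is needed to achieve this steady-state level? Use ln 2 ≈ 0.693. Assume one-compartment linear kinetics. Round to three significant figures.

Vd(total) = 68 kg × 1.7 L/kg = 115.6 L
CL = 0.693 × Vd / t½ = 0.693 × 115.6 / 11 = 7.283 L/h
D = CL × Css × τ / F = 7.283 × 36.4 × 12 / 0.69 = 4610 mg

4610 mg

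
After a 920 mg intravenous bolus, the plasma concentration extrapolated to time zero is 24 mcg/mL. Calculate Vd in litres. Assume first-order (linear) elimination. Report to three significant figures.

38.3 L

Immediately after an IV bolus, C₀ = Dose / Vd, so Vd = Dose / C₀.
Vd = 920 / 24 = 38.33 L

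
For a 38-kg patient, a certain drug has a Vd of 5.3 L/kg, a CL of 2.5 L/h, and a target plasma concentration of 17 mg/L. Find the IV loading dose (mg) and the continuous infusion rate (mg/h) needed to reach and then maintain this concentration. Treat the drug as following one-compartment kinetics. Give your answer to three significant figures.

Vd(total) = 38 kg × 5.3 L/kg = 201.4 L
Loading dose = Vd × C = 201.4 × 17 = 3424 mg
Infusion rate = 2.500 L/h × 17 mg/L = 42.50 mg/h

(a) 3420 mg; (b) 42.5 mg/h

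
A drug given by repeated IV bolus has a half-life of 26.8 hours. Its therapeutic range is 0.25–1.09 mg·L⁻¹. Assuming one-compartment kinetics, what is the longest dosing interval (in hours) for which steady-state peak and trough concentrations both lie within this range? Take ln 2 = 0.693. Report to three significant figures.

56.9 h

k = 0.693 / t½ = 0.693 / 26.8 = 0.02586 h⁻¹
Between IV bolus doses, concentration decays as C = C₀·e^(−kτ), so C_peak/C_trough = e^(kτ).
τ_max = ln(C_peak/C_trough) / k = ln(1.09/0.25) / 0.02586 = 1.472 / 0.02586 = 56.92 h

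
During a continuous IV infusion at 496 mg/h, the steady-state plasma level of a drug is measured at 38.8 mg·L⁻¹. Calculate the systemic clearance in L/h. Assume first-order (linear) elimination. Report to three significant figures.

At steady state, infusion rate = CL × Css, so CL = rate / Css.
CL = 496 / 38.8 = 12.78 L/h

12.8 L/h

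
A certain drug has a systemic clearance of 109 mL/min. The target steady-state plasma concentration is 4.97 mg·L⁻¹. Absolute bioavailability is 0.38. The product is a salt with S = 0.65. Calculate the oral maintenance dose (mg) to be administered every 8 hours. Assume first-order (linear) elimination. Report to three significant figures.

CL = 109 mL/min × 60/1000 = 6.540 L/h
At steady state, dose per interval replaces the amount cleared in that interval: F·S·D/τ = CL·Css.
D = CL × Css × τ / F / S = 6.540 × 4.97 × 8 / 0.38 / 0.65 = 1053 mg

1050 mg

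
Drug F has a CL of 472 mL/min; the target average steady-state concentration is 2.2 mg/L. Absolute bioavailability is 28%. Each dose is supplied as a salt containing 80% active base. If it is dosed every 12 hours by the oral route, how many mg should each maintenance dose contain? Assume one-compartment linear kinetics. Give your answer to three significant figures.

Convert clearance: 472 mL/min × 60 min/h ÷ 1000 mL/L = 28.32 L/h
D = CL × Css × τ / F / S = 28.32 × 2.2 × 12 / 0.28 / 0.8 = 3338 mg

3340 mg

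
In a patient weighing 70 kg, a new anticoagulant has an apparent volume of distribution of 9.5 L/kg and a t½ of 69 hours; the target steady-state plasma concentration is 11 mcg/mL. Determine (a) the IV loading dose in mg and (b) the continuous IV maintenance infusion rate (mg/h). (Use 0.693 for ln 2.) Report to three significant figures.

Vd(total) = 70 kg × 9.5 L/kg = 665.0 L
LD = Vd × C = 665.0 × 11 = 7315 mg
CL = 0.693 × Vd / t½ = 0.693 × 665.0 / 69 = 6.679 L/h
Infusion rate = CL × Css = 6.679 × 11 = 73.47 mg/h

(a) 7320 mg; (b) 73.5 mg/h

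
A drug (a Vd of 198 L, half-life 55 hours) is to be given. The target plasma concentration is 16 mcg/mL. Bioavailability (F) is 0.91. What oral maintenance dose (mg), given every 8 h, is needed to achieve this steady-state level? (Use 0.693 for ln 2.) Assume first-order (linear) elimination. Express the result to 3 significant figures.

351 mg

CL = 0.693 × Vd / t½ = 0.693 × 198.0 / 55 = 2.495 L/h
D = CL × Css × τ / F = 2.495 × 16 × 8 / 0.91 = 350.9 mg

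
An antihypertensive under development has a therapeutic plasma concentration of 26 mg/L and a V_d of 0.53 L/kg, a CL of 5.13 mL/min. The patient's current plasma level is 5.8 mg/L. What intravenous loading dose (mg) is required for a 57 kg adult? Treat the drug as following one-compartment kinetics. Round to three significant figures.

610 mg

Vd(total) = 57 kg × 0.53 L/kg = 30.21 L
Concentration deficit ΔC = 26 − 5.8 = 20.20 mg/L
LD = Vd × ΔC = 30.21 × 20.20 = 610.2 mg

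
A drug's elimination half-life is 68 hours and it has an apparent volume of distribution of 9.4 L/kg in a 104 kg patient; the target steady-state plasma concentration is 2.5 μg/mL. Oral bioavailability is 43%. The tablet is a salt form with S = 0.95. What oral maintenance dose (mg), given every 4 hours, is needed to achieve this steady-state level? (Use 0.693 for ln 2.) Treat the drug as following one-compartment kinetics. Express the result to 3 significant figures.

Vd(total) = 104 kg × 9.4 L/kg = 977.6 L
CL = ln 2 · Vd / t½ = 0.693 × 977.6 / 68 = 9.963 L/h
D = CL × Css × τ / F / S = 9.963 × 2.5 × 4 / 0.43 / 0.95 = 243.9 mg

244 mg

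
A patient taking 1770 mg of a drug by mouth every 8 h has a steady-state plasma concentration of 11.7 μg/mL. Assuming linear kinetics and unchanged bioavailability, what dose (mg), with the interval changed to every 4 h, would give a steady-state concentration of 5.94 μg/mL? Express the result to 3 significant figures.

For first-order elimination, Css ∝ F·D/(CL·τ); F and CL are unchanged, so Css ∝ D/τ.
D₂ = D₁ × (Css,target / Css,current) × (τ₂/τ₁) = 1770 × (5.94/11.7) × (4/8) = 449.3 mg

449 mg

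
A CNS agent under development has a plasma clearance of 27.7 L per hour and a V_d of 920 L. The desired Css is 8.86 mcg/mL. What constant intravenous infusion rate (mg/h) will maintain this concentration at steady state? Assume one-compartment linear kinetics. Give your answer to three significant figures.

245 mg/h

Maintenance depends on clearance, not Vd — rate in must match rate out.
Rate = CL × Css = 27.70 × 8.86 = 245.4 mg/h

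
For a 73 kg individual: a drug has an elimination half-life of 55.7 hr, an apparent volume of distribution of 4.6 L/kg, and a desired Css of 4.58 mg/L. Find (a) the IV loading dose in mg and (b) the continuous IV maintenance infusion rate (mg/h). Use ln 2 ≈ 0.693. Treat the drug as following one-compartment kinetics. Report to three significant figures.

Total Vd = 4.6 × 73 = 335.8 L
LD = Vd × C = 335.8 × 4.58 = 1538 mg
CL = 0.693 × Vd / t½ = 0.693 × 335.8 / 55.7 = 4.178 L/h
Infusion rate = CL × Css = 4.178 × 4.58 = 19.14 mg/h

(a) 1540 mg; (b) 19.1 mg/h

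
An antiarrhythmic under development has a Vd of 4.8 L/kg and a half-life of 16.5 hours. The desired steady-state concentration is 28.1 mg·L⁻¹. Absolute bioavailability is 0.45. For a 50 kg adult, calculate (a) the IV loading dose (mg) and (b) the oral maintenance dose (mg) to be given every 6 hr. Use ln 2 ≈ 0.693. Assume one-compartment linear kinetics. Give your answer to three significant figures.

Vd(total) = 50 kg × 4.8 L/kg = 240.0 L
LD = Vd × C = 240.0 × 28.1 = 6744 mg
CL = 0.693 × Vd / t½ = 0.693 × 240.0 / 16.5 = 10.08 L/h
D = CL × Css × τ / F = 10.08 × 28.1 × 6 / 0.45 = 3777 mg

(a) 6740 mg; (b) 3780 mg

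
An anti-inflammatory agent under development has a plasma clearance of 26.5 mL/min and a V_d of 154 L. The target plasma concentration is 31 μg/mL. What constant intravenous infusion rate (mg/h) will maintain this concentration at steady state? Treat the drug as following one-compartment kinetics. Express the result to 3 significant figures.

CL = 26.5 mL/min = 26.5 × 0.06 = 1.590 L/h
R₀ = 1.590 × 31 = 49.29 mg/h

49.3 mg/h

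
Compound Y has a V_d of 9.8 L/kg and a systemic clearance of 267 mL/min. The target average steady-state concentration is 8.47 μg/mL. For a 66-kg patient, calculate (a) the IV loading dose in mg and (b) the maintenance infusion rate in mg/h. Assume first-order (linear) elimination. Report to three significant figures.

(a) 5480 mg; (b) 136 mg/h

Vd = 9.8 L/kg × 66 kg = 646.8 L
Loading dose = Vd × C = 646.8 × 8.47 = 5478 mg
CL = 267 mL/min × 60/1000 = 16.02 L/h
Maintenance infusion rate = CL × Css = 16.02 × 8.47 = 135.7 mg/h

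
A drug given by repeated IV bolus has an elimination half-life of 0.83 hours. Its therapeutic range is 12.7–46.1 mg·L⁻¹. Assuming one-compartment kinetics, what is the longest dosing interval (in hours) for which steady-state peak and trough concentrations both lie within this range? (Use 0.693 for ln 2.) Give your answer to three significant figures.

k = 0.693 / t½ = 0.693 / 0.83 = 0.8349 h⁻¹
Between IV bolus doses, concentration decays as C = C₀·e^(−kτ), so C_peak/C_trough = e^(kτ).
τ_max = ln(C_peak/C_trough) / k = ln(46.1/12.7) / 0.8349 = 1.289 / 0.8349 = 1.544 h

1.54 h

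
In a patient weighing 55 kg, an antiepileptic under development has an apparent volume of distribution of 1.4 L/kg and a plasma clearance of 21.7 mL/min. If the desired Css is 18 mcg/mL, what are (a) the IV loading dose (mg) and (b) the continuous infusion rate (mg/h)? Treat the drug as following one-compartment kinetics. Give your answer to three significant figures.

Vd = 1.4 L/kg × 55 kg = 77.00 L
Loading: fill Vd to C_target → 77.00 L × 18 mg/L = 1386 mg
CL = 21.7 mL/min = 21.7 × 0.06 = 1.302 L/h
Maintenance: replace elimination → rate = CL × Css = 1.302 × 18 = 23.44 mg/h

(a) 1390 mg; (b) 23.4 mg/h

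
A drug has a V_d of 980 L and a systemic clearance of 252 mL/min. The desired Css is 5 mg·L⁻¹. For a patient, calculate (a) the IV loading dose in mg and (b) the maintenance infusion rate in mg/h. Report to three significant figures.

LD = Vd · C_target = 980.0 × 5 = 4900 mg
Convert clearance: 252 mL/min × 60 min/h ÷ 1000 mL/L = 15.12 L/h
Maintenance infusion rate = CL × Css = 15.12 × 5 = 75.60 mg/h

(a) 4900 mg; (b) 75.6 mg/h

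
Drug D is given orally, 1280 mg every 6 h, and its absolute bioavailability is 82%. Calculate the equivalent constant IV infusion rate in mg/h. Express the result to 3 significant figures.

175 mg/h

Equivalent systemic input: infusion rate = F·D/τ.
Rate = 0.82 × 1280 / 6 = 174.9 mg/h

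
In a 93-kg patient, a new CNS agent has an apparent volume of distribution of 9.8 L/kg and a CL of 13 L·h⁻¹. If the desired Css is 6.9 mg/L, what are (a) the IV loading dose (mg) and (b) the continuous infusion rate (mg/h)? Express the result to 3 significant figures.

(a) 6290 mg; (b) 89.7 mg/h

Vd(total) = 93 kg × 9.8 L/kg = 911.4 L
Loading: fill Vd to C_target → 911.4 L × 6.9 mg/L = 6289 mg
Maintenance: replace elimination → rate = CL × Css = 13.00 × 6.9 = 89.70 mg/h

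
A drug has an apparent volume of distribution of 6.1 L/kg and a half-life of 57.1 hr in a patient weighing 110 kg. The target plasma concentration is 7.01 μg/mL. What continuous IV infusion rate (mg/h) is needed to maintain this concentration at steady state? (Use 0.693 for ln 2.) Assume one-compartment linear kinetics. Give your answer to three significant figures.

57.1 mg/h

Vd = 6.1 L/kg × 110 kg = 671.0 L
k = 0.693/57.1 = 0.01214 h⁻¹, so CL = k·Vd = 0.01214 × 671.0 = 8.146 L/h
Infusion rate = CL × Css = 8.146 × 7.01 = 57.10 mg/h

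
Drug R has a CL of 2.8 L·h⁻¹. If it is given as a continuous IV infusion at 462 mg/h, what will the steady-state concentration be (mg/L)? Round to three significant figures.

165 mg/L

Css = rate / CL = 462 / 2.800 = 165.0 mg/L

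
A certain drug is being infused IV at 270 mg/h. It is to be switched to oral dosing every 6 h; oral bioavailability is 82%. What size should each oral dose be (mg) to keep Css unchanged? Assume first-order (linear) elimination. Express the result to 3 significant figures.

1980 mg

To maintain the same Css, the systemic dosing rate must be unchanged: F·D/τ = infusion rate.
D = rate × τ / F = 270 × 6 / 0.82 = 1976 mg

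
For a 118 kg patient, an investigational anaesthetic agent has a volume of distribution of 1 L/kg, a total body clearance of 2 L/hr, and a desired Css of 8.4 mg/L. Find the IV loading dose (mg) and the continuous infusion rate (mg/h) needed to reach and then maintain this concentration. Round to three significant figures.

Vd(total) = 118 kg × 1 L/kg = 118.0 L
Loading: fill Vd to C_target → 118.0 L × 8.4 mg/L = 991.2 mg
Maintenance: replace elimination → rate = CL × Css = 2.000 × 8.4 = 16.80 mg/h

(a) 991 mg; (b) 16.8 mg/h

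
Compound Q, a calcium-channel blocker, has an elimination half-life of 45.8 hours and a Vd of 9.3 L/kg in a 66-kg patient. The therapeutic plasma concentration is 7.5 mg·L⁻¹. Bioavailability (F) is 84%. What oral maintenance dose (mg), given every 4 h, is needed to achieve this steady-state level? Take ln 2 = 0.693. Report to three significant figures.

Total Vd = 9.3 × 66 = 613.8 L
CL = ln 2 · Vd / t½ = 0.693 × 613.8 / 45.8 = 9.287 L/h
D = CL × Css × τ / F = 9.287 × 7.5 × 4 / 0.84 = 331.7 mg

332 mg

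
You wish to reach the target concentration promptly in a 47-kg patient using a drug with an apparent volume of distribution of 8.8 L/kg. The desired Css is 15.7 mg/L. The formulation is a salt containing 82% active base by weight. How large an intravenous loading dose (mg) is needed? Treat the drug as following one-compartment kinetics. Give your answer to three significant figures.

Vd = 8.8 L/kg × 47 kg = 413.6 L
The loading dose fills Vd to the target concentration.
LD = Vd × C / S = 413.6 × 15.70 / 0.82 = 7919 mg

7920 mg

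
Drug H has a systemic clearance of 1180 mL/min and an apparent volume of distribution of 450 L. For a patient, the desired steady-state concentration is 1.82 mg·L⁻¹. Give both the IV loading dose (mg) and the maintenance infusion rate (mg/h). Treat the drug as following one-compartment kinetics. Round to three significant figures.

(a) 819 mg; (b) 129 mg/h

Loading: fill Vd to C_target → 450.0 L × 1.82 mg/L = 819.0 mg
CL = 1180 mL/min = 1180 × 0.06 = 70.80 L/h
Infusion rate = 70.80 L/h × 1.82 mg/L = 128.9 mg/h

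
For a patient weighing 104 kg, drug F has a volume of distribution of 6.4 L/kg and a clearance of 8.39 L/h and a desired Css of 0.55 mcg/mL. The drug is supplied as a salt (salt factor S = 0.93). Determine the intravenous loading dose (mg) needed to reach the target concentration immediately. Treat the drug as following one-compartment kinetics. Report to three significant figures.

Vd(total) = 104 kg × 6.4 L/kg = 665.6 L
LD = Vd × C / S = 665.6 × 0.5500 / 0.93 = 393.6 mg

394 mg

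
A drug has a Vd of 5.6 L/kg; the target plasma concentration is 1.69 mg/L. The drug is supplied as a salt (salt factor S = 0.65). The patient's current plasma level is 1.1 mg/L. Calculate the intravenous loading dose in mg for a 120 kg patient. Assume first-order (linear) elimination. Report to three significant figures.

610 mg

Vd = 5.6 L/kg × 120 kg = 672.0 L
The loading dose fills Vd to the target concentration.
Concentration deficit ΔC = 1.69 − 1.1 = 0.5900 mg/L
LD = Vd × ΔC / S = 672.0 × 0.5900 / 0.65 = 610.0 mg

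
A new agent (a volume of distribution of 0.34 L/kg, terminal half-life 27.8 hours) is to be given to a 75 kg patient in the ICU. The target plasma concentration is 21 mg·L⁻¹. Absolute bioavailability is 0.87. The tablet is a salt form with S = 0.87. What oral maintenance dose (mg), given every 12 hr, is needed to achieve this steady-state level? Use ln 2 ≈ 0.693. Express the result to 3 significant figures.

212 mg

Total Vd = 0.34 × 75 = 25.50 L
CL = ln 2 · Vd / t½ = 0.693 × 25.50 / 27.8 = 0.6357 L/h
D = CL × Css × τ / F / S = 0.6357 × 21 × 12 / 0.87 / 0.87 = 211.6 mg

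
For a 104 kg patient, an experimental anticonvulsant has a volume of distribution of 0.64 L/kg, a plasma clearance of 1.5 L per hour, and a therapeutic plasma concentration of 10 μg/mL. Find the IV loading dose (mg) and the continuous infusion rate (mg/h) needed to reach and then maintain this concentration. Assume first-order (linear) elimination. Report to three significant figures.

Vd(total) = 104 kg × 0.64 L/kg = 66.56 L
LD = Vd · C_target = 66.56 × 10 = 665.6 mg
Maintenance: replace elimination → rate = CL × Css = 1.500 × 10 = 15.00 mg/h

(a) 666 mg; (b) 15.0 mg/h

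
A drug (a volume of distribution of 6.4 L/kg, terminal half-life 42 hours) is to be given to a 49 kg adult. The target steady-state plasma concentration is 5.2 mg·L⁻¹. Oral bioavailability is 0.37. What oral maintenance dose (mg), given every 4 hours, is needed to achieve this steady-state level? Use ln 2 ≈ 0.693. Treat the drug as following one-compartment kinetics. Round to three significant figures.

291 mg

Vd = 6.4 L/kg × 49 kg = 313.6 L
k = 0.693/42 = 0.01650 h⁻¹, so CL = k·Vd = 0.01650 × 313.6 = 5.174 L/h
D = CL × Css × τ / F = 5.174 × 5.2 × 4 / 0.37 = 290.9 mg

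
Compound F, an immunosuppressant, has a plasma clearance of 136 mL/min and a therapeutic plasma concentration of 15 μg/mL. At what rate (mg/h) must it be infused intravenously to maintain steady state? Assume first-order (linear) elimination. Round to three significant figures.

CL = 136 mL/min × 60/1000 = 8.160 L/h
R₀ = 8.160 × 15 = 122.4 mg/h

122 mg/h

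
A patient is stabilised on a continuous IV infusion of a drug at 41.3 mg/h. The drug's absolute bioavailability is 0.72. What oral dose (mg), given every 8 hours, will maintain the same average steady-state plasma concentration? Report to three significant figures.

459 mg

To maintain the same Css, the systemic dosing rate must be unchanged: F·D/τ = infusion rate.
D = rate × τ / F = 41.3 × 8 / 0.72 = 458.9 mg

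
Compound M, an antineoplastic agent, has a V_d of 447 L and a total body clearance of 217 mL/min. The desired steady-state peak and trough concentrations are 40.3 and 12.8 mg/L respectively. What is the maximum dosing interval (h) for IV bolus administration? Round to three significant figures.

39.4 h

CL = 217 mL/min × 60/1000 = 13.02 L/h
k = CL / Vd = 13.02 / 447.0 = 0.02913 h⁻¹
Between IV bolus doses, concentration decays as C = C₀·e^(−kτ), so C_peak/C_trough = e^(kτ).
τ_max = ln(C_peak/C_trough) / k = ln(40.3/12.8) / 0.02913 = 1.147 / 0.02913 = 39.38 h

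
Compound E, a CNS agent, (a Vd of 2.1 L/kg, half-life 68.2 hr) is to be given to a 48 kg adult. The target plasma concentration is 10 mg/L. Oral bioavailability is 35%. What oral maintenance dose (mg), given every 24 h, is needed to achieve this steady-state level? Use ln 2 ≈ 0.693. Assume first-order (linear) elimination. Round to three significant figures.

Vd(total) = 48 kg × 2.1 L/kg = 100.8 L
CL = 0.693 × Vd / t½ = 0.693 × 100.8 / 68.2 = 1.024 L/h
D = CL × Css × τ / F = 1.024 × 10 × 24 / 0.35 = 702.2 mg

702 mg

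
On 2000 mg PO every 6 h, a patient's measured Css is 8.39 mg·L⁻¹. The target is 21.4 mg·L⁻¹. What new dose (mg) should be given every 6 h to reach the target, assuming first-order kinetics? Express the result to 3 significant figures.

With linear kinetics, Css is proportional to dose rate (D/τ) at fixed clearance.
D₂ = D₁ × (Css,target / Css,current) = 2000 × 21.4/8.39 = 5101 mg

5100 mg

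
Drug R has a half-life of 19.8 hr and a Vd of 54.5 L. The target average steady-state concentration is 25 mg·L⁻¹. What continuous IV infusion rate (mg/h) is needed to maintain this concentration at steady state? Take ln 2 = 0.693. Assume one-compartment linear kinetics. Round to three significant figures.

k = 0.693/19.8 = 0.03500 h⁻¹, so CL = k·Vd = 0.03500 × 54.50 = 1.908 L/h
Infusion rate = CL × Css = 1.908 × 25 = 47.70 mg/h

47.7 mg/h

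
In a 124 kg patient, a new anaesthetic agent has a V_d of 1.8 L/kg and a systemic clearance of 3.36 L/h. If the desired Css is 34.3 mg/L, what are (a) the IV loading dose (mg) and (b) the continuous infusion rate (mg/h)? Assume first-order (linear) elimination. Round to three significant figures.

Total Vd = 1.8 × 124 = 223.2 L
LD = Vd · C_target = 223.2 × 34.3 = 7656 mg
Maintenance infusion rate = CL × Css = 3.360 × 34.3 = 115.2 mg/h

(a) 7660 mg; (b) 115 mg/h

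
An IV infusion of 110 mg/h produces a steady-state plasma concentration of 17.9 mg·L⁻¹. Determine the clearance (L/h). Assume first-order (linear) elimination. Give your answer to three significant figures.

At steady state, infusion rate = CL × Css, so CL = rate / Css.
CL = 110 / 17.9 = 6.145 L/h

6.15 L/h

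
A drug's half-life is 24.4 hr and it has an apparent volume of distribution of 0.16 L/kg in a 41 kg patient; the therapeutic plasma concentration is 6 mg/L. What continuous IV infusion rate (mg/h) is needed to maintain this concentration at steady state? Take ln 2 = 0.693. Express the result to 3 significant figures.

Vd = 0.16 L/kg × 41 kg = 6.560 L
k = 0.693/24.4 = 0.02840 h⁻¹, so CL = k·Vd = 0.02840 × 6.560 = 0.1863 L/h
Infusion rate = CL × Css = 0.1863 × 6 = 1.118 mg/h

1.12 mg/h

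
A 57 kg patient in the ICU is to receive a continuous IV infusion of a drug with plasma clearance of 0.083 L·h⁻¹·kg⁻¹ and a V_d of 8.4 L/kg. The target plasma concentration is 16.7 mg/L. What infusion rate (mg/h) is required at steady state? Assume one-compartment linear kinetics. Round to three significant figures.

79.0 mg/h

CL = 0.083 L·h⁻¹·kg⁻¹ × 57 kg = 4.731 L/h
R₀ = 4.731 × 16.7 = 79.01 mg/h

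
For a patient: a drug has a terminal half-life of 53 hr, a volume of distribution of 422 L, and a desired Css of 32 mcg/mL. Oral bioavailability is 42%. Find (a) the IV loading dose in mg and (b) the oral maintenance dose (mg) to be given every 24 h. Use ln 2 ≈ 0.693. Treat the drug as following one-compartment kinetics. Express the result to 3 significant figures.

LD = Vd × C = 422.0 × 32 = 13500 mg
CL = 0.693 × Vd / t½ = 0.693 × 422.0 / 53 = 5.518 L/h
D = CL × Css × τ / F = 5.518 × 32 × 24 / 0.42 = 10090 mg

(a) 13500 mg; (b) 10100 mg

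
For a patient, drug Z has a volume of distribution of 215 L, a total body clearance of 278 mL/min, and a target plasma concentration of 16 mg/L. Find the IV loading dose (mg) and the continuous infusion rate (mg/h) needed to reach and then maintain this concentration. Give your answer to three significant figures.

LD = Vd · C_target = 215.0 × 16 = 3440 mg
CL = 278 mL/min = 278 × 0.06 = 16.68 L/h
Maintenance infusion rate = CL × Css = 16.68 × 16 = 266.9 mg/h

(a) 3440 mg; (b) 267 mg/h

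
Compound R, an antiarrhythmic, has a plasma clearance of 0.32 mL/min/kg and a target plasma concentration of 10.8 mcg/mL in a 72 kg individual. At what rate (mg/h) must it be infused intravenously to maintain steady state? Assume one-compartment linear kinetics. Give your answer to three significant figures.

CL = 0.32 mL/min/kg × 72 kg = 23.04 mL/min = 23.04 × 60/1000 = 1.382 L/h
R₀ = 1.382 × 10.8 = 14.93 mg/h

14.9 mg/h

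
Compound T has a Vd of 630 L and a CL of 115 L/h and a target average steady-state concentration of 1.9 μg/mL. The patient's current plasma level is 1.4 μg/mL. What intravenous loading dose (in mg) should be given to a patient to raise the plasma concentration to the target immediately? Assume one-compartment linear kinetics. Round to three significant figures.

Concentration deficit ΔC = 1.9 − 1.4 = 0.5000 mg/L
LD = Vd × ΔC = 630.0 × 0.5000 = 315.0 mg

315 mg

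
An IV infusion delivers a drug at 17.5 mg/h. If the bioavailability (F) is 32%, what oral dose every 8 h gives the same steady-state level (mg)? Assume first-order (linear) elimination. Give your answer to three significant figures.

To maintain the same Css, the systemic dosing rate must be unchanged: F·D/τ = infusion rate.
D = rate × τ / F = 17.5 × 8 / 0.32 = 437.5 mg

438 mg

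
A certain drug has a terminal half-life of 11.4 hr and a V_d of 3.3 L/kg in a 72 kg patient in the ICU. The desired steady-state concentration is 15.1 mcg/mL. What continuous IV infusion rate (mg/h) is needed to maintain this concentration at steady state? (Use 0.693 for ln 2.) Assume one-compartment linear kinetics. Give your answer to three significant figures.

218 mg/h

Vd(total) = 72 kg × 3.3 L/kg = 237.6 L
CL = 0.693 × Vd / t½ = 0.693 × 237.6 / 11.4 = 14.44 L/h
Infusion rate = CL × Css = 14.44 × 15.1 = 218.0 mg/h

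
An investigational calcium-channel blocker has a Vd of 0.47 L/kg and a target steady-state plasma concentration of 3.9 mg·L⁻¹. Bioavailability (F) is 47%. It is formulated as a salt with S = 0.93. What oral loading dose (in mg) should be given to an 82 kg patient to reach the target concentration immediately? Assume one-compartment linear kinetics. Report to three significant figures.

344 mg

Vd(total) = 82 kg × 0.47 L/kg = 38.54 L
LD = Vd × C / F / S = 38.54 × 3.900 / 0.47 / 0.93 = 343.9 mg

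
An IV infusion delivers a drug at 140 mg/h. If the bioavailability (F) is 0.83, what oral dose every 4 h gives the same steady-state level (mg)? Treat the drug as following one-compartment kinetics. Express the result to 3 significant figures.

675 mg

To maintain the same Css, the systemic dosing rate must be unchanged: F·D/τ = infusion rate.
D = rate × τ / F = 140 × 4 / 0.83 = 674.7 mg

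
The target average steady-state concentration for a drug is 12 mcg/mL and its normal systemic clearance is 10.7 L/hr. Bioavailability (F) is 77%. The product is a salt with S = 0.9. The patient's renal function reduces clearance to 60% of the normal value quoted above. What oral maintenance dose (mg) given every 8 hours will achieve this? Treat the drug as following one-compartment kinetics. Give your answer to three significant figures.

Patient clearance = 0.6 × 10.70 = 6.420 L/h
At steady state, dose per interval replaces the amount cleared in that interval: F·S·D/τ = CL·Css.
D = CL × Css × τ / F / S = 6.420 × 12 × 8 / 0.77 / 0.9 = 889.4 mg

889 mg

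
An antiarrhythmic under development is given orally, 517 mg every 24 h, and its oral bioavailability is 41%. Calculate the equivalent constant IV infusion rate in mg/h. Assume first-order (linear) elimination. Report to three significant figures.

8.83 mg/h

Equivalent systemic input: infusion rate = F·D/τ.
Rate = 0.41 × 517 / 24 = 8.832 mg/h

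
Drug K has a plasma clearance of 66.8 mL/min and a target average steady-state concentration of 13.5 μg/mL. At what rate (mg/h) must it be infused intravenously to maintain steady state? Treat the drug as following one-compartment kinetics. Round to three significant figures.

54.1 mg/h

CL = 66.8 mL/min × 60/1000 = 4.008 L/h
R₀ = 4.008 × 13.5 = 54.11 mg/h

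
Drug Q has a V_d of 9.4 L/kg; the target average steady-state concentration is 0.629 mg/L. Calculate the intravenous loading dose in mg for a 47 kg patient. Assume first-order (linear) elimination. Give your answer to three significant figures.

278 mg

Total Vd = 9.4 × 47 = 441.8 L
LD = Vd × C = 441.8 × 0.6290 = 277.9 mg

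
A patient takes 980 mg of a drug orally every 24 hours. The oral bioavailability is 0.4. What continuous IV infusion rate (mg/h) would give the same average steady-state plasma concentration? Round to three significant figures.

16.3 mg/h

Equivalent systemic input: infusion rate = F·D/τ.
Rate = 0.4 × 980 / 24 = 16.33 mg/h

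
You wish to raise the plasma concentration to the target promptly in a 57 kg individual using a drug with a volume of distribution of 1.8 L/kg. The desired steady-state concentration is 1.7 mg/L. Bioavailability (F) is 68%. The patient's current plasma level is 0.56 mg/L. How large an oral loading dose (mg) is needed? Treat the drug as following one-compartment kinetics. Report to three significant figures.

Total Vd = 1.8 × 57 = 102.6 L
Concentration deficit ΔC = 1.7 − 0.56 = 1.140 mg/L
LD = Vd × ΔC / F = 102.6 × 1.140 / 0.68 = 172.0 mg

172 mg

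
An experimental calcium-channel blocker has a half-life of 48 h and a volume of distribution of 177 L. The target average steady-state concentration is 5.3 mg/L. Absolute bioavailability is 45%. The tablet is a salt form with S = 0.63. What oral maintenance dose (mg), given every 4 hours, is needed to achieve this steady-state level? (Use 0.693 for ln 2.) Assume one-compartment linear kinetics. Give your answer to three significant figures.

191 mg

CL = ln 2 · Vd / t½ = 0.693 × 177.0 / 48 = 2.555 L/h
D = CL × Css × τ / F / S = 2.555 × 5.3 × 4 / 0.45 / 0.63 = 191.1 mg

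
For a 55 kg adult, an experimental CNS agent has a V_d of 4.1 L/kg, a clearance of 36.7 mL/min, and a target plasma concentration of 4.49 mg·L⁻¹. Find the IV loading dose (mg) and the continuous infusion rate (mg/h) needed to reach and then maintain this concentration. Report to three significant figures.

Vd = 4.1 L/kg × 55 kg = 225.5 L
Loading dose = Vd × C = 225.5 × 4.49 = 1012 mg
CL = 36.7 mL/min × 60/1000 = 2.202 L/h
Maintenance infusion rate = CL × Css = 2.202 × 4.49 = 9.887 mg/h

(a) 1010 mg; (b) 9.89 mg/h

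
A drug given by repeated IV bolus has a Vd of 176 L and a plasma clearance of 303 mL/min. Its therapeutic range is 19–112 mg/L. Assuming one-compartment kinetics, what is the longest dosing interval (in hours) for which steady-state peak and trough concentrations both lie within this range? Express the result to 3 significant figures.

17.2 h

CL = 303 mL/min = 303 × 0.06 = 18.18 L/h
k = CL / Vd = 18.18 / 176.0 = 0.1033 h⁻¹
Between IV bolus doses, concentration decays as C = C₀·e^(−kτ), so C_peak/C_trough = e^(kτ).
τ_max = ln(C_peak/C_trough) / k = ln(112/19) / 0.1033 = 1.774 / 0.1033 = 17.17 h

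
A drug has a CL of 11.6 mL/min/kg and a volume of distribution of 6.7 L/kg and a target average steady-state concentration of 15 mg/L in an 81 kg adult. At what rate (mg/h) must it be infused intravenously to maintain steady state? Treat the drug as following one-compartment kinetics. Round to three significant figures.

846 mg/h

CL = 11.6 mL/min/kg × 81 kg = 939.6 mL/min = 939.6 × 60/1000 = 56.38 L/h
At steady state, infusion rate equals elimination rate: rate in = CL × Css.
Rate = CL × Css = 56.38 × 15 = 845.7 mg/h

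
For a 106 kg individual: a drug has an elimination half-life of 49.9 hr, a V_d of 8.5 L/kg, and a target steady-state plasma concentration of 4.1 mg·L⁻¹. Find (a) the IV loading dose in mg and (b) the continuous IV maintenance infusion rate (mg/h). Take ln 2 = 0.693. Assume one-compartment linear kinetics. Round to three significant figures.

(a) 3690 mg; (b) 51.3 mg/h

Vd = 8.5 L/kg × 106 kg = 901.0 L
LD = Vd × C = 901.0 × 4.1 = 3694 mg
CL = 0.693 × Vd / t½ = 0.693 × 901.0 / 49.9 = 12.51 L/h
Infusion rate = CL × Css = 12.51 × 4.1 = 51.29 mg/h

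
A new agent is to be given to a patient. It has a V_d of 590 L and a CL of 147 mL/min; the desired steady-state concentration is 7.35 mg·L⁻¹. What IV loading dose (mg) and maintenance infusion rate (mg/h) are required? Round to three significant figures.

Loading dose = Vd × C = 590.0 × 7.35 = 4337 mg
CL = 147 mL/min × 60/1000 = 8.820 L/h
Maintenance: replace elimination → rate = CL × Css = 8.820 × 7.35 = 64.83 mg/h

(a) 4340 mg; (b) 64.8 mg/h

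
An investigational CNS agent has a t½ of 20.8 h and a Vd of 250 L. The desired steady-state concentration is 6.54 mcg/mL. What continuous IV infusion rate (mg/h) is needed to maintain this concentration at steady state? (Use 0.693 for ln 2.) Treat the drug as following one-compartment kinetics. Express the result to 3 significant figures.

54.5 mg/h

CL = ln 2 · Vd / t½ = 0.693 × 250.0 / 20.8 = 8.329 L/h
Infusion rate = CL × Css = 8.329 × 6.54 = 54.47 mg/h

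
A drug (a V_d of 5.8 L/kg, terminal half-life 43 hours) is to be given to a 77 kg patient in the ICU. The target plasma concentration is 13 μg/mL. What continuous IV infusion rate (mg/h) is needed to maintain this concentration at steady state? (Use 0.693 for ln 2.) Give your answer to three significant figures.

Total Vd = 5.8 × 77 = 446.6 L
k = 0.693/43 = 0.01612 h⁻¹, so CL = k·Vd = 0.01612 × 446.6 = 7.199 L/h
Infusion rate = CL × Css = 7.199 × 13 = 93.59 mg/h

93.6 mg/h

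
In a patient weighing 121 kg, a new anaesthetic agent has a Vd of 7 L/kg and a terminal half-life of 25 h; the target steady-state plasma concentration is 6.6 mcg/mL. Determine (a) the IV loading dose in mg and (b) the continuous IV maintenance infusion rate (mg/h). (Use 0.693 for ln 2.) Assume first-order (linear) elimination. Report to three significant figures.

Vd(total) = 121 kg × 7 L/kg = 847.0 L
LD = Vd × C = 847.0 × 6.6 = 5590 mg
CL = 0.693 × Vd / t½ = 0.693 × 847.0 / 25 = 23.48 L/h
Infusion rate = CL × Css = 23.48 × 6.6 = 155.0 mg/h

(a) 5590 mg; (b) 155 mg/h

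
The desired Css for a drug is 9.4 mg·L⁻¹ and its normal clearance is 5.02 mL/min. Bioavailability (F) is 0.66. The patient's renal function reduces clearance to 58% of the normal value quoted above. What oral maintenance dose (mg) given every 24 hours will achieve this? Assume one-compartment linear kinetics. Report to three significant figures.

59.7 mg

CL = 5.02 mL/min = 5.02 × 0.06 = 0.3012 L/h
Patient clearance = 0.58 × 0.3012 = 0.1747 L/h
D = CL × Css × τ / F = 0.1747 × 9.4 × 24 / 0.66 = 59.72 mg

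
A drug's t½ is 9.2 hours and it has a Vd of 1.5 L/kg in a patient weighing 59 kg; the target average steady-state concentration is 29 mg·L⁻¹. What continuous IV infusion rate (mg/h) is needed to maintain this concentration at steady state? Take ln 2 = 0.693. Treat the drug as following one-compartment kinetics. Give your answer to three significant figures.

Vd = 1.5 L/kg × 59 kg = 88.50 L
CL = ln 2 · Vd / t½ = 0.693 × 88.50 / 9.2 = 6.666 L/h
Infusion rate = CL × Css = 6.666 × 29 = 193.3 mg/h

193 mg/h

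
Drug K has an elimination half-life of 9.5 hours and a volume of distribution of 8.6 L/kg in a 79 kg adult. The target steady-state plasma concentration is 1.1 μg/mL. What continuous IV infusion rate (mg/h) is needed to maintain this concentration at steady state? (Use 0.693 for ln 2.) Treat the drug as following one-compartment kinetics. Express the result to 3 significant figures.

54.5 mg/h

Total Vd = 8.6 × 79 = 679.4 L
CL = ln 2 · Vd / t½ = 0.693 × 679.4 / 9.5 = 49.56 L/h
Infusion rate = CL × Css = 49.56 × 1.1 = 54.52 mg/h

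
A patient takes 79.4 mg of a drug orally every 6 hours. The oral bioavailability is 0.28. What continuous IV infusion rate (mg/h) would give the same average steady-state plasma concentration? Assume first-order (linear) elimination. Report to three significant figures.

3.71 mg/h

Equivalent systemic input: infusion rate = F·D/τ.
Rate = 0.28 × 79.4 / 6 = 3.705 mg/h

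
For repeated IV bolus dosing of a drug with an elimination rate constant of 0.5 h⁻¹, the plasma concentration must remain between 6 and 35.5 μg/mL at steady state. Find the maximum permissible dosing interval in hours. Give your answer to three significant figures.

3.56 h

Between IV bolus doses, concentration decays as C = C₀·e^(−kτ), so C_peak/C_trough = e^(kτ).
τ_max = ln(C_peak/C_trough) / k = ln(35.5/6) / 0.5000 = 1.778 / 0.5000 = 3.556 h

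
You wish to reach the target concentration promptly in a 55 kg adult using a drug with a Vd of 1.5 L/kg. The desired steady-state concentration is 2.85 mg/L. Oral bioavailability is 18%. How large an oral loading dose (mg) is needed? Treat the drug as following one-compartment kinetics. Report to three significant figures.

Total Vd = 1.5 × 55 = 82.50 L
The loading dose fills Vd to the target concentration.
LD = Vd × C / F = 82.50 × 2.850 / 0.18 = 1306 mg

1310 mg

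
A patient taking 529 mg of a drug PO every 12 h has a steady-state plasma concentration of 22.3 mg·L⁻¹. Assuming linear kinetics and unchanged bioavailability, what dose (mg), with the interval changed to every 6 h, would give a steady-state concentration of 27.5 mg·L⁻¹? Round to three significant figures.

For first-order elimination, Css ∝ F·D/(CL·τ); F and CL are unchanged, so Css ∝ D/τ.
D₂ = D₁ × (Css,target / Css,current) × (τ₂/τ₁) = 529 × (27.5/22.3) × (6/12) = 326.2 mg

326 mg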